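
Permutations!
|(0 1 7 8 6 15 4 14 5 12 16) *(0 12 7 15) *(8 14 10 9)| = 24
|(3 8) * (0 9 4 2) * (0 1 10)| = 6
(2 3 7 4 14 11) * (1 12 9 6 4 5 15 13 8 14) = [0, 12, 3, 7, 1, 15, 4, 5, 14, 6, 10, 2, 9, 8, 11, 13] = (1 12 9 6 4)(2 3 7 5 15 13 8 14 11)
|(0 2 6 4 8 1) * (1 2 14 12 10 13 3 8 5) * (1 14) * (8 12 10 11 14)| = |(0 1)(2 6 4 5 8)(3 12 11 14 10 13)| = 30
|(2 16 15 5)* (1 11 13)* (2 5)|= 3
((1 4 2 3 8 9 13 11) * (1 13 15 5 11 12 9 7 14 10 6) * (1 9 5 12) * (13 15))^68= (15)(1 2 8 14 6 13 4 3 7 10 9)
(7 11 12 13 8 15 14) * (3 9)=(3 9)(7 11 12 13 8 15 14)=[0, 1, 2, 9, 4, 5, 6, 11, 15, 3, 10, 12, 13, 8, 7, 14]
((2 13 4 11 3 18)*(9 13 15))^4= (2 4)(3 9)(11 15)(13 18)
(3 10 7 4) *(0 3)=(0 3 10 7 4)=[3, 1, 2, 10, 0, 5, 6, 4, 8, 9, 7]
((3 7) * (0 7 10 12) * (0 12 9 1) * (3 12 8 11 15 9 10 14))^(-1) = ((0 7 12 8 11 15 9 1)(3 14))^(-1) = (0 1 9 15 11 8 12 7)(3 14)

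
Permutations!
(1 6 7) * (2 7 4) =(1 6 4 2 7) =[0, 6, 7, 3, 2, 5, 4, 1]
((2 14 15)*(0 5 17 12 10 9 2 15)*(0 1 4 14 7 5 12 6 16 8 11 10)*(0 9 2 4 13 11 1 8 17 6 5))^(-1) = (0 7 2 10 11 13 1 8 14 4 9 12)(5 17 16 6)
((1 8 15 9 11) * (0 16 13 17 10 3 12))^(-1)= (0 12 3 10 17 13 16)(1 11 9 15 8)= ((0 16 13 17 10 3 12)(1 8 15 9 11))^(-1)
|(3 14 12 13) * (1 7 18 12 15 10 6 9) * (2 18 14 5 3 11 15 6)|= |(1 7 14 6 9)(2 18 12 13 11 15 10)(3 5)|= 70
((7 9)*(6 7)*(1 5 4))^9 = (9)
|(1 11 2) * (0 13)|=6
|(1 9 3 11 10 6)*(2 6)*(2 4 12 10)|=|(1 9 3 11 2 6)(4 12 10)|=6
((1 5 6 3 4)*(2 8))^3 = ((1 5 6 3 4)(2 8))^3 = (1 3 5 4 6)(2 8)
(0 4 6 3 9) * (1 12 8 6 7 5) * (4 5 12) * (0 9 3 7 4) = (0 5 1)(6 7 12 8) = [5, 0, 2, 3, 4, 1, 7, 12, 6, 9, 10, 11, 8]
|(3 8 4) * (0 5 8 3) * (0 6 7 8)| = |(0 5)(4 6 7 8)| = 4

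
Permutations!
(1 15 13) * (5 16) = [0, 15, 2, 3, 4, 16, 6, 7, 8, 9, 10, 11, 12, 1, 14, 13, 5] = (1 15 13)(5 16)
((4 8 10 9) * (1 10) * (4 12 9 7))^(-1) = (1 8 4 7 10)(9 12)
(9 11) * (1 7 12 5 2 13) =(1 7 12 5 2 13)(9 11) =[0, 7, 13, 3, 4, 2, 6, 12, 8, 11, 10, 9, 5, 1]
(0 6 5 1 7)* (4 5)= [6, 7, 2, 3, 5, 1, 4, 0]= (0 6 4 5 1 7)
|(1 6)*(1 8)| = |(1 6 8)| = 3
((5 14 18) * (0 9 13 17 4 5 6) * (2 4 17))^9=(18)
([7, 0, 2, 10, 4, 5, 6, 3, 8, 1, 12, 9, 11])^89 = [7, 0, 2, 10, 4, 5, 6, 3, 8, 1, 12, 9, 11]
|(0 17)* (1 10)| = 2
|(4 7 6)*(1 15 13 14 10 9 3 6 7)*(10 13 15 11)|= 14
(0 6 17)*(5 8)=(0 6 17)(5 8)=[6, 1, 2, 3, 4, 8, 17, 7, 5, 9, 10, 11, 12, 13, 14, 15, 16, 0]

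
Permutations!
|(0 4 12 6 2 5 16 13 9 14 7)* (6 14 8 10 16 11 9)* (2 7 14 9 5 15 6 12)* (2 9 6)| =|(0 4 9 8 10 16 13 12 6 7)(2 15)(5 11)| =10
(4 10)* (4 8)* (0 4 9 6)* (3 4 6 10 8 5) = [6, 1, 2, 4, 8, 3, 0, 7, 9, 10, 5] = (0 6)(3 4 8 9 10 5)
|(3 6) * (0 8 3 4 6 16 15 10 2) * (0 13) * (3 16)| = 14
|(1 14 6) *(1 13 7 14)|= 4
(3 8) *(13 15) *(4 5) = [0, 1, 2, 8, 5, 4, 6, 7, 3, 9, 10, 11, 12, 15, 14, 13] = (3 8)(4 5)(13 15)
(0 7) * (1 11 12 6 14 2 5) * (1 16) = (0 7)(1 11 12 6 14 2 5 16) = [7, 11, 5, 3, 4, 16, 14, 0, 8, 9, 10, 12, 6, 13, 2, 15, 1]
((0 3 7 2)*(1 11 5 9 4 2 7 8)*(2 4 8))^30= (11)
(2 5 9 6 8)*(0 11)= (0 11)(2 5 9 6 8)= [11, 1, 5, 3, 4, 9, 8, 7, 2, 6, 10, 0]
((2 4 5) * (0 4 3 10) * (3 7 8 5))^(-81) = (0 10 3 4)(2 5 8 7)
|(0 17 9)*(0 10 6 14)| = |(0 17 9 10 6 14)| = 6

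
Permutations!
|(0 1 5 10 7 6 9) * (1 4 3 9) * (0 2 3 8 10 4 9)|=28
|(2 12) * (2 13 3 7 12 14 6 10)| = |(2 14 6 10)(3 7 12 13)| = 4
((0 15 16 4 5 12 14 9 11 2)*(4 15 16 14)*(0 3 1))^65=(0 15 9 2 1 16 14 11 3)(4 12 5)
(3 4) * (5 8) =(3 4)(5 8) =[0, 1, 2, 4, 3, 8, 6, 7, 5]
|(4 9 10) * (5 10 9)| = |(4 5 10)| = 3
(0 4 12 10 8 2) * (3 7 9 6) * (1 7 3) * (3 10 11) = [4, 7, 0, 10, 12, 5, 1, 9, 2, 6, 8, 3, 11] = (0 4 12 11 3 10 8 2)(1 7 9 6)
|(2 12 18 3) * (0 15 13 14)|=|(0 15 13 14)(2 12 18 3)|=4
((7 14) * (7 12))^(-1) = (7 12 14)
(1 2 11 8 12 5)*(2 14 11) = (1 14 11 8 12 5) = [0, 14, 2, 3, 4, 1, 6, 7, 12, 9, 10, 8, 5, 13, 11]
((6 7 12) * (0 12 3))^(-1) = (0 3 7 6 12)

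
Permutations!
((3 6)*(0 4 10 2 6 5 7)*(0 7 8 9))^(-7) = (0 10 6 5 9 4 2 3 8)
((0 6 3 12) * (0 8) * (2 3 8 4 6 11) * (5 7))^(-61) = (0 3 6 11 12 8 2 4)(5 7)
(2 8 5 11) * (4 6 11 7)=(2 8 5 7 4 6 11)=[0, 1, 8, 3, 6, 7, 11, 4, 5, 9, 10, 2]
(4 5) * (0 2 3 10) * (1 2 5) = [5, 2, 3, 10, 1, 4, 6, 7, 8, 9, 0] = (0 5 4 1 2 3 10)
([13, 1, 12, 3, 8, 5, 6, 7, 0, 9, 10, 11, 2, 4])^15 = (0 8 4 13)(2 12)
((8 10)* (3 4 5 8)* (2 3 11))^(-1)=(2 11 10 8 5 4 3)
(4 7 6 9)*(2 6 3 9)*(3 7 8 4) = [0, 1, 6, 9, 8, 5, 2, 7, 4, 3] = (2 6)(3 9)(4 8)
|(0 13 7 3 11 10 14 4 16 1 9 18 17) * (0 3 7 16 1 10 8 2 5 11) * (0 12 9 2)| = 55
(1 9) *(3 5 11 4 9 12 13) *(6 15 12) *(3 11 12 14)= (1 6 15 14 3 5 12 13 11 4 9)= [0, 6, 2, 5, 9, 12, 15, 7, 8, 1, 10, 4, 13, 11, 3, 14]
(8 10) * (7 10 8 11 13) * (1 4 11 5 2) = (1 4 11 13 7 10 5 2) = [0, 4, 1, 3, 11, 2, 6, 10, 8, 9, 5, 13, 12, 7]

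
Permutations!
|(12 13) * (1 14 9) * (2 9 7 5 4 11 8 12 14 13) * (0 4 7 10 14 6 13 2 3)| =6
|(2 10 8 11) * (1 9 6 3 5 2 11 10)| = |(11)(1 9 6 3 5 2)(8 10)| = 6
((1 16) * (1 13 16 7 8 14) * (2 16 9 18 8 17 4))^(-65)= ((1 7 17 4 2 16 13 9 18 8 14))^(-65)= (1 7 17 4 2 16 13 9 18 8 14)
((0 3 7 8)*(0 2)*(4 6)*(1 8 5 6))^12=((0 3 7 5 6 4 1 8 2))^12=(0 5 1)(2 7 4)(3 6 8)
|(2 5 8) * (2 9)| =4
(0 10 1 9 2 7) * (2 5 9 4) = (0 10 1 4 2 7)(5 9) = [10, 4, 7, 3, 2, 9, 6, 0, 8, 5, 1]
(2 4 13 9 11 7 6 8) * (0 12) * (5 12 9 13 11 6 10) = (13)(0 9 6 8 2 4 11 7 10 5 12) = [9, 1, 4, 3, 11, 12, 8, 10, 2, 6, 5, 7, 0, 13]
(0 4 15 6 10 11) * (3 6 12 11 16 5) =(0 4 15 12 11)(3 6 10 16 5) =[4, 1, 2, 6, 15, 3, 10, 7, 8, 9, 16, 0, 11, 13, 14, 12, 5]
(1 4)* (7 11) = (1 4)(7 11) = [0, 4, 2, 3, 1, 5, 6, 11, 8, 9, 10, 7]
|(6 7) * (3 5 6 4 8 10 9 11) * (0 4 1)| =|(0 4 8 10 9 11 3 5 6 7 1)| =11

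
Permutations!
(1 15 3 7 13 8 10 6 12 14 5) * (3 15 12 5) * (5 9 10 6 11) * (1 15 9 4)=(1 12 14 3 7 13 8 6 4)(5 15 9 10 11)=[0, 12, 2, 7, 1, 15, 4, 13, 6, 10, 11, 5, 14, 8, 3, 9]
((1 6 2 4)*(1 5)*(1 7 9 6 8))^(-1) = (1 8)(2 6 9 7 5 4)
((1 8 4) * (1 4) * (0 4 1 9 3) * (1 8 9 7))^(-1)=((0 4 8 7 1 9 3))^(-1)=(0 3 9 1 7 8 4)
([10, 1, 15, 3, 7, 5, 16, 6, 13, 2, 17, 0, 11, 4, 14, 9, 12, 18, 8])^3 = [18, 1, 2, 3, 16, 5, 11, 12, 7, 9, 8, 17, 10, 6, 14, 15, 0, 13, 4]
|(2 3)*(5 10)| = |(2 3)(5 10)| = 2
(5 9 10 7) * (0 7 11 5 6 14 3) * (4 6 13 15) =(0 7 13 15 4 6 14 3)(5 9 10 11) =[7, 1, 2, 0, 6, 9, 14, 13, 8, 10, 11, 5, 12, 15, 3, 4]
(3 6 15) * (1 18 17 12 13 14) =(1 18 17 12 13 14)(3 6 15) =[0, 18, 2, 6, 4, 5, 15, 7, 8, 9, 10, 11, 13, 14, 1, 3, 16, 12, 17]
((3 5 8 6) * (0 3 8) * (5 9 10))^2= ((0 3 9 10 5)(6 8))^2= (0 9 5 3 10)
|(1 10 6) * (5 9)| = |(1 10 6)(5 9)| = 6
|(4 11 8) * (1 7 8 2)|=6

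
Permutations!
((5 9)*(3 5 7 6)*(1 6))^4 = (1 9 3)(5 6 7)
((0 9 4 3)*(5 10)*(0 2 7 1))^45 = (0 3 1 4 7 9 2)(5 10)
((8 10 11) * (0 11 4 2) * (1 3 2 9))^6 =(0 1 10)(2 9 8)(3 4 11)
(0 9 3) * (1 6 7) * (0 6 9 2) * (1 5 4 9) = (0 2)(3 6 7 5 4 9) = [2, 1, 0, 6, 9, 4, 7, 5, 8, 3]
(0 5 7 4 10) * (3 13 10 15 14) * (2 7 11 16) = (0 5 11 16 2 7 4 15 14 3 13 10) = [5, 1, 7, 13, 15, 11, 6, 4, 8, 9, 0, 16, 12, 10, 3, 14, 2]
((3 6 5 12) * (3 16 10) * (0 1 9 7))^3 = ((0 1 9 7)(3 6 5 12 16 10))^3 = (0 7 9 1)(3 12)(5 10)(6 16)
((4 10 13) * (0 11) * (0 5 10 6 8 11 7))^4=((0 7)(4 6 8 11 5 10 13))^4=(4 5 6 10 8 13 11)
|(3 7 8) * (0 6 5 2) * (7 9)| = |(0 6 5 2)(3 9 7 8)| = 4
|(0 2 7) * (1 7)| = 4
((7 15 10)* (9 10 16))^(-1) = ((7 15 16 9 10))^(-1) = (7 10 9 16 15)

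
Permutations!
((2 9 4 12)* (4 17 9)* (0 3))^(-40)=(17)(2 12 4)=((0 3)(2 4 12)(9 17))^(-40)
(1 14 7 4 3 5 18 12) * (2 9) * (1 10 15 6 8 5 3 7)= [0, 14, 9, 3, 7, 18, 8, 4, 5, 2, 15, 11, 10, 13, 1, 6, 16, 17, 12]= (1 14)(2 9)(4 7)(5 18 12 10 15 6 8)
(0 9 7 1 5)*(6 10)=(0 9 7 1 5)(6 10)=[9, 5, 2, 3, 4, 0, 10, 1, 8, 7, 6]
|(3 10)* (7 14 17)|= |(3 10)(7 14 17)|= 6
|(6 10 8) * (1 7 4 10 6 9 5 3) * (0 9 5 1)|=|(0 9 1 7 4 10 8 5 3)|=9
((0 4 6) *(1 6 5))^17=((0 4 5 1 6))^17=(0 5 6 4 1)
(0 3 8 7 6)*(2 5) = (0 3 8 7 6)(2 5) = [3, 1, 5, 8, 4, 2, 0, 6, 7]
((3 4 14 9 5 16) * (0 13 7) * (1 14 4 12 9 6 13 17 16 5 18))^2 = ((0 17 16 3 12 9 18 1 14 6 13 7))^2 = (0 16 12 18 14 13)(1 6 7 17 3 9)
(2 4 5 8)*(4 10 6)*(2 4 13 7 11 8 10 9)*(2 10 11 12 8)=(2 9 10 6 13 7 12 8 4 5 11)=[0, 1, 9, 3, 5, 11, 13, 12, 4, 10, 6, 2, 8, 7]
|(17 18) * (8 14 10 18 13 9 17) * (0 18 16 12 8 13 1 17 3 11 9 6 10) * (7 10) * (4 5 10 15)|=78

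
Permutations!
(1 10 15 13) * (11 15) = (1 10 11 15 13) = [0, 10, 2, 3, 4, 5, 6, 7, 8, 9, 11, 15, 12, 1, 14, 13]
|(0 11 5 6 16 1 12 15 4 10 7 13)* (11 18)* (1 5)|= |(0 18 11 1 12 15 4 10 7 13)(5 6 16)|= 30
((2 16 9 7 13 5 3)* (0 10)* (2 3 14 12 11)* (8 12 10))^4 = (0 2 13)(5 8 16)(7 10 11)(9 14 12)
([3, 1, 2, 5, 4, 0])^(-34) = (0 5 3)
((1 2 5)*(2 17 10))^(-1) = (1 5 2 10 17)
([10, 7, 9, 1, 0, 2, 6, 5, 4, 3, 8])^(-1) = (0 4 8 10)(1 3 9 2 5 7)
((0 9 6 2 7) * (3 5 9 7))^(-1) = ((0 7)(2 3 5 9 6))^(-1) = (0 7)(2 6 9 5 3)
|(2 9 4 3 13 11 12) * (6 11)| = |(2 9 4 3 13 6 11 12)| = 8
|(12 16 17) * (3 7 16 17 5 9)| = 10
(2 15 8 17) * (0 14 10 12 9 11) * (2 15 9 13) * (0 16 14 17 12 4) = (0 17 15 8 12 13 2 9 11 16 14 10 4) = [17, 1, 9, 3, 0, 5, 6, 7, 12, 11, 4, 16, 13, 2, 10, 8, 14, 15]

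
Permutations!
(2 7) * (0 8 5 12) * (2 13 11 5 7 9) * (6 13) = (0 8 7 6 13 11 5 12)(2 9) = [8, 1, 9, 3, 4, 12, 13, 6, 7, 2, 10, 5, 0, 11]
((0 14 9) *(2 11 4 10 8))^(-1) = ((0 14 9)(2 11 4 10 8))^(-1) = (0 9 14)(2 8 10 4 11)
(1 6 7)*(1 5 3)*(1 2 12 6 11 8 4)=(1 11 8 4)(2 12 6 7 5 3)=[0, 11, 12, 2, 1, 3, 7, 5, 4, 9, 10, 8, 6]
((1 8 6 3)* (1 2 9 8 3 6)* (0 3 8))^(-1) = ((0 3 2 9)(1 8))^(-1) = (0 9 2 3)(1 8)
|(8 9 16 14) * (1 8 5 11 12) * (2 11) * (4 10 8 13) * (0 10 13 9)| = 24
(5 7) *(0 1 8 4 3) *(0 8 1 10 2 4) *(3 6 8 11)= (0 10 2 4 6 8)(3 11)(5 7)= [10, 1, 4, 11, 6, 7, 8, 5, 0, 9, 2, 3]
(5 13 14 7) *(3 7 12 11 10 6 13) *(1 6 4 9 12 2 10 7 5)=(1 6 13 14 2 10 4 9 12 11 7)(3 5)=[0, 6, 10, 5, 9, 3, 13, 1, 8, 12, 4, 7, 11, 14, 2]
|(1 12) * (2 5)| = 2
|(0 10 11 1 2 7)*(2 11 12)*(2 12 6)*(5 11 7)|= |(12)(0 10 6 2 5 11 1 7)|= 8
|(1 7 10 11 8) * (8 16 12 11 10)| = |(1 7 8)(11 16 12)| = 3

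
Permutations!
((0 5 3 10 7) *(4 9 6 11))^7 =(0 3 7 5 10)(4 11 6 9)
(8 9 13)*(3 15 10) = [0, 1, 2, 15, 4, 5, 6, 7, 9, 13, 3, 11, 12, 8, 14, 10] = (3 15 10)(8 9 13)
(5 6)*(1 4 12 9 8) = [0, 4, 2, 3, 12, 6, 5, 7, 1, 8, 10, 11, 9] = (1 4 12 9 8)(5 6)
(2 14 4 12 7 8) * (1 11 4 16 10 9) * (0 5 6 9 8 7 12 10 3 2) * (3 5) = (0 3 2 14 16 5 6 9 1 11 4 10 8) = [3, 11, 14, 2, 10, 6, 9, 7, 0, 1, 8, 4, 12, 13, 16, 15, 5]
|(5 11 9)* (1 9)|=4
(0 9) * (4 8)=[9, 1, 2, 3, 8, 5, 6, 7, 4, 0]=(0 9)(4 8)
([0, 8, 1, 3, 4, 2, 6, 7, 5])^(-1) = (1 2 5 8)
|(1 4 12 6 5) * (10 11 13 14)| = 20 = |(1 4 12 6 5)(10 11 13 14)|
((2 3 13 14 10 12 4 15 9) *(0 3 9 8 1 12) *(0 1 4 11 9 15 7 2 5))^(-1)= ((0 3 13 14 10 1 12 11 9 5)(2 15 8 4 7))^(-1)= (0 5 9 11 12 1 10 14 13 3)(2 7 4 8 15)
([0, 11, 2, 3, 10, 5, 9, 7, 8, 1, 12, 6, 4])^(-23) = (1 11 6 9)(4 10 12)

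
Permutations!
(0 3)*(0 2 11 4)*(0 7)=(0 3 2 11 4 7)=[3, 1, 11, 2, 7, 5, 6, 0, 8, 9, 10, 4]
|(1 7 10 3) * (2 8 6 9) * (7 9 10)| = |(1 9 2 8 6 10 3)| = 7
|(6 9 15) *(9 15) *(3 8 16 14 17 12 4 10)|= 8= |(3 8 16 14 17 12 4 10)(6 15)|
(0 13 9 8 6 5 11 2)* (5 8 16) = (0 13 9 16 5 11 2)(6 8) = [13, 1, 0, 3, 4, 11, 8, 7, 6, 16, 10, 2, 12, 9, 14, 15, 5]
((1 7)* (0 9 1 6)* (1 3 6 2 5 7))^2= ((0 9 3 6)(2 5 7))^2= (0 3)(2 7 5)(6 9)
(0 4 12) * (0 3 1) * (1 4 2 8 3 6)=[2, 0, 8, 4, 12, 5, 1, 7, 3, 9, 10, 11, 6]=(0 2 8 3 4 12 6 1)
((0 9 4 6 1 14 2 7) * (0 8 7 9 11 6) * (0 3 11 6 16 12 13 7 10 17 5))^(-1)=(0 5 17 10 8 7 13 12 16 11 3 4 9 2 14 1 6)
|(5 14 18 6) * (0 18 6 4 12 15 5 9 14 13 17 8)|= |(0 18 4 12 15 5 13 17 8)(6 9 14)|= 9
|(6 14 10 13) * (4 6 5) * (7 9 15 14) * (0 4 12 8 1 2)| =|(0 4 6 7 9 15 14 10 13 5 12 8 1 2)| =14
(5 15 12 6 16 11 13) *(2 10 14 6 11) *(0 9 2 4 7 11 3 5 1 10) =(0 9 2)(1 10 14 6 16 4 7 11 13)(3 5 15 12) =[9, 10, 0, 5, 7, 15, 16, 11, 8, 2, 14, 13, 3, 1, 6, 12, 4]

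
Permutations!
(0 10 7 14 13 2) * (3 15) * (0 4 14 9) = (0 10 7 9)(2 4 14 13)(3 15) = [10, 1, 4, 15, 14, 5, 6, 9, 8, 0, 7, 11, 12, 2, 13, 3]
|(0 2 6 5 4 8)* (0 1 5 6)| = 4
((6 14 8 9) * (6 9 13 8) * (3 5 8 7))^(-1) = ((3 5 8 13 7)(6 14))^(-1) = (3 7 13 8 5)(6 14)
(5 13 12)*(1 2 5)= [0, 2, 5, 3, 4, 13, 6, 7, 8, 9, 10, 11, 1, 12]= (1 2 5 13 12)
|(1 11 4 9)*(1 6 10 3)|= 7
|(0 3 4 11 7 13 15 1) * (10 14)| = 8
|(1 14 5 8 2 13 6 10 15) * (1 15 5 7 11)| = 12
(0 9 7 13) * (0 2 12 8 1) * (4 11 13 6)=(0 9 7 6 4 11 13 2 12 8 1)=[9, 0, 12, 3, 11, 5, 4, 6, 1, 7, 10, 13, 8, 2]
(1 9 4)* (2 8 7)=(1 9 4)(2 8 7)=[0, 9, 8, 3, 1, 5, 6, 2, 7, 4]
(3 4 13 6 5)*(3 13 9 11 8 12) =[0, 1, 2, 4, 9, 13, 5, 7, 12, 11, 10, 8, 3, 6] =(3 4 9 11 8 12)(5 13 6)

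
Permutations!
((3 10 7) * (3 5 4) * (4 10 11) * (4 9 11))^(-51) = ((3 4)(5 10 7)(9 11))^(-51) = (3 4)(9 11)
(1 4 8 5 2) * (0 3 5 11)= (0 3 5 2 1 4 8 11)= [3, 4, 1, 5, 8, 2, 6, 7, 11, 9, 10, 0]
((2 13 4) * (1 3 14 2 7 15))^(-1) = (1 15 7 4 13 2 14 3) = ((1 3 14 2 13 4 7 15))^(-1)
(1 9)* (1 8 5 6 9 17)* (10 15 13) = [0, 17, 2, 3, 4, 6, 9, 7, 5, 8, 15, 11, 12, 10, 14, 13, 16, 1] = (1 17)(5 6 9 8)(10 15 13)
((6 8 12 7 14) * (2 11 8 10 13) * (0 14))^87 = (0 8 13 14 12 2 6 7 11 10)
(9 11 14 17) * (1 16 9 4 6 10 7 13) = [0, 16, 2, 3, 6, 5, 10, 13, 8, 11, 7, 14, 12, 1, 17, 15, 9, 4] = (1 16 9 11 14 17 4 6 10 7 13)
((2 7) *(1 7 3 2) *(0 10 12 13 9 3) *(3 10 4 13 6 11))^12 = ((0 4 13 9 10 12 6 11 3 2)(1 7))^12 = (0 13 10 6 3)(2 4 9 12 11)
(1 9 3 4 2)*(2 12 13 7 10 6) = (1 9 3 4 12 13 7 10 6 2) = [0, 9, 1, 4, 12, 5, 2, 10, 8, 3, 6, 11, 13, 7]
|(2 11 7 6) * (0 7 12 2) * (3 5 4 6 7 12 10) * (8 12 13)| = 11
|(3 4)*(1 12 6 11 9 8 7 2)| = 8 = |(1 12 6 11 9 8 7 2)(3 4)|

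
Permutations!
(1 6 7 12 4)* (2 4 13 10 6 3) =[0, 3, 4, 2, 1, 5, 7, 12, 8, 9, 6, 11, 13, 10] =(1 3 2 4)(6 7 12 13 10)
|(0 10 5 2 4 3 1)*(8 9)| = 14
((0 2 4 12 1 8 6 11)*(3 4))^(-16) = ((0 2 3 4 12 1 8 6 11))^(-16) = (0 3 12 8 11 2 4 1 6)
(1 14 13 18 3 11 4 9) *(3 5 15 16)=(1 14 13 18 5 15 16 3 11 4 9)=[0, 14, 2, 11, 9, 15, 6, 7, 8, 1, 10, 4, 12, 18, 13, 16, 3, 17, 5]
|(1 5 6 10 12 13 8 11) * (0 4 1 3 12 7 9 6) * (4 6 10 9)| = 40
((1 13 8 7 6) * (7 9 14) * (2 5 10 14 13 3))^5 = ((1 3 2 5 10 14 7 6)(8 9 13))^5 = (1 14 2 6 10 3 7 5)(8 13 9)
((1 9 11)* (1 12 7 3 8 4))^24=(12)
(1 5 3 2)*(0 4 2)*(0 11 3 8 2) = (0 4)(1 5 8 2)(3 11) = [4, 5, 1, 11, 0, 8, 6, 7, 2, 9, 10, 3]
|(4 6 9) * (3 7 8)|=|(3 7 8)(4 6 9)|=3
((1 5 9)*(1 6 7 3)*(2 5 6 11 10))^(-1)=((1 6 7 3)(2 5 9 11 10))^(-1)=(1 3 7 6)(2 10 11 9 5)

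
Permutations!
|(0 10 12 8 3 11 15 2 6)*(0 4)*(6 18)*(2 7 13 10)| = |(0 2 18 6 4)(3 11 15 7 13 10 12 8)| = 40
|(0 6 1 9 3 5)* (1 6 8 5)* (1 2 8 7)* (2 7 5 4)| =12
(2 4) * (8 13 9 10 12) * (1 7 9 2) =(1 7 9 10 12 8 13 2 4) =[0, 7, 4, 3, 1, 5, 6, 9, 13, 10, 12, 11, 8, 2]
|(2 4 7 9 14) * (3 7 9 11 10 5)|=20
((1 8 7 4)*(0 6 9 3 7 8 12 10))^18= (12)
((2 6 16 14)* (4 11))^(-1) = ((2 6 16 14)(4 11))^(-1) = (2 14 16 6)(4 11)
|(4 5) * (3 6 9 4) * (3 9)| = 6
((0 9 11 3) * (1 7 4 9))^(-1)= ((0 1 7 4 9 11 3))^(-1)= (0 3 11 9 4 7 1)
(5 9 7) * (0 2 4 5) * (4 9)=(0 2 9 7)(4 5)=[2, 1, 9, 3, 5, 4, 6, 0, 8, 7]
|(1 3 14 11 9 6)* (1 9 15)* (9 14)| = |(1 3 9 6 14 11 15)| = 7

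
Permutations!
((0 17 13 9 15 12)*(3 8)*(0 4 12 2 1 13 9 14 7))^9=((0 17 9 15 2 1 13 14 7)(3 8)(4 12))^9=(17)(3 8)(4 12)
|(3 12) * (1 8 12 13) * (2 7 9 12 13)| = |(1 8 13)(2 7 9 12 3)| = 15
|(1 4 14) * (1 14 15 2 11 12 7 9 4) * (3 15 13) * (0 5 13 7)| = 24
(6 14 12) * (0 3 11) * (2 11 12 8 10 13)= [3, 1, 11, 12, 4, 5, 14, 7, 10, 9, 13, 0, 6, 2, 8]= (0 3 12 6 14 8 10 13 2 11)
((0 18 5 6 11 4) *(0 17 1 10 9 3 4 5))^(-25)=((0 18)(1 10 9 3 4 17)(5 6 11))^(-25)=(0 18)(1 17 4 3 9 10)(5 11 6)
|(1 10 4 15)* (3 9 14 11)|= |(1 10 4 15)(3 9 14 11)|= 4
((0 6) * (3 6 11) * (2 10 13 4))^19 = (0 6 3 11)(2 4 13 10)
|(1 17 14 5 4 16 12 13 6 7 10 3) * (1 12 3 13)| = |(1 17 14 5 4 16 3 12)(6 7 10 13)| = 8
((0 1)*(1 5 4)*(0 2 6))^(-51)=(0 1)(2 5)(4 6)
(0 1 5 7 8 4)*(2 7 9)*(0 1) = (1 5 9 2 7 8 4) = [0, 5, 7, 3, 1, 9, 6, 8, 4, 2]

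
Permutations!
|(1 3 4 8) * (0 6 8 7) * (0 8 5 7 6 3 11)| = |(0 3 4 6 5 7 8 1 11)| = 9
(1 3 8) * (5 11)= (1 3 8)(5 11)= [0, 3, 2, 8, 4, 11, 6, 7, 1, 9, 10, 5]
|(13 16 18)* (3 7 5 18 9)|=7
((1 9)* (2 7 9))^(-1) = (1 9 7 2)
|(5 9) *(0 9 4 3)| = |(0 9 5 4 3)| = 5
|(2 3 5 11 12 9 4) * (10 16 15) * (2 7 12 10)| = 28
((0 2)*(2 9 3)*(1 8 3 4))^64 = (0 9 4 1 8 3 2)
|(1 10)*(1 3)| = 3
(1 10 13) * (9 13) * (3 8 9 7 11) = (1 10 7 11 3 8 9 13) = [0, 10, 2, 8, 4, 5, 6, 11, 9, 13, 7, 3, 12, 1]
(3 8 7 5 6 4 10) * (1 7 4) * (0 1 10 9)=(0 1 7 5 6 10 3 8 4 9)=[1, 7, 2, 8, 9, 6, 10, 5, 4, 0, 3]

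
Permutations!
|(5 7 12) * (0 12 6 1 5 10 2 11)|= |(0 12 10 2 11)(1 5 7 6)|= 20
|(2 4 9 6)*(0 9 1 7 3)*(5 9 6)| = 14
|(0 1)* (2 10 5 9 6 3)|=6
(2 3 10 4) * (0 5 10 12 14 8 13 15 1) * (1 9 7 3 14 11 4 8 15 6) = (0 5 10 8 13 6 1)(2 14 15 9 7 3 12 11 4) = [5, 0, 14, 12, 2, 10, 1, 3, 13, 7, 8, 4, 11, 6, 15, 9]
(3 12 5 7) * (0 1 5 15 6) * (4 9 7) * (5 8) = (0 1 8 5 4 9 7 3 12 15 6) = [1, 8, 2, 12, 9, 4, 0, 3, 5, 7, 10, 11, 15, 13, 14, 6]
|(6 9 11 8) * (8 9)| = 2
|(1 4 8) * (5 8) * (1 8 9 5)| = 2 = |(1 4)(5 9)|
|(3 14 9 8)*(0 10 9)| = 6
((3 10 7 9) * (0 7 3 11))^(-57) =(0 11 9 7)(3 10)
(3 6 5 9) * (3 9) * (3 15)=(3 6 5 15)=[0, 1, 2, 6, 4, 15, 5, 7, 8, 9, 10, 11, 12, 13, 14, 3]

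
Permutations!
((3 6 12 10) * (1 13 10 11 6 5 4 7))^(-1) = ((1 13 10 3 5 4 7)(6 12 11))^(-1) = (1 7 4 5 3 10 13)(6 11 12)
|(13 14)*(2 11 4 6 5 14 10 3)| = 9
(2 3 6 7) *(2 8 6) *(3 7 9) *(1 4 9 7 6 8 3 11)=[0, 4, 6, 2, 9, 5, 7, 3, 8, 11, 10, 1]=(1 4 9 11)(2 6 7 3)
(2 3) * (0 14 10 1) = [14, 0, 3, 2, 4, 5, 6, 7, 8, 9, 1, 11, 12, 13, 10] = (0 14 10 1)(2 3)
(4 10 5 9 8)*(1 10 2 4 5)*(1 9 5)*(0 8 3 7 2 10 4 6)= (0 8 1 4 10 9 3 7 2 6)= [8, 4, 6, 7, 10, 5, 0, 2, 1, 3, 9]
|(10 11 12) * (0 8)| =|(0 8)(10 11 12)| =6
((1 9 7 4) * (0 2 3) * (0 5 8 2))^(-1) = (1 4 7 9)(2 8 5 3)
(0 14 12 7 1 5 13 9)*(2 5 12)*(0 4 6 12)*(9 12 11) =(0 14 2 5 13 12 7 1)(4 6 11 9) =[14, 0, 5, 3, 6, 13, 11, 1, 8, 4, 10, 9, 7, 12, 2]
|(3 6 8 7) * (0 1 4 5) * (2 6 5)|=|(0 1 4 2 6 8 7 3 5)|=9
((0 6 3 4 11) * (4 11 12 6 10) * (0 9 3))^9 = ((0 10 4 12 6)(3 11 9))^9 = (0 6 12 4 10)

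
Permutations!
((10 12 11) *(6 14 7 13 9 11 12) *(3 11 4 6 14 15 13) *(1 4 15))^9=(15)(3 7 14 10 11)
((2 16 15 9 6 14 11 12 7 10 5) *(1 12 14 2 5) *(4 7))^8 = (1 7 12 10 4)(2 9 16 6 15) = ((1 12 4 7 10)(2 16 15 9 6)(11 14))^8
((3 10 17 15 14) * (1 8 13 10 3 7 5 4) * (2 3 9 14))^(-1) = ((1 8 13 10 17 15 2 3 9 14 7 5 4))^(-1) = (1 4 5 7 14 9 3 2 15 17 10 13 8)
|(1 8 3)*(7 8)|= |(1 7 8 3)|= 4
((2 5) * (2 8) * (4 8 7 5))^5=(2 8 4)(5 7)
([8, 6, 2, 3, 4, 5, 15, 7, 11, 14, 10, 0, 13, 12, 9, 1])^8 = (0 11 8)(1 15 6)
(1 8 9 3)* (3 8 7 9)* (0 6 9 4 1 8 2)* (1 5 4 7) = [6, 1, 0, 8, 5, 4, 9, 7, 3, 2] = (0 6 9 2)(3 8)(4 5)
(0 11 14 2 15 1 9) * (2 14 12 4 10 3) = [11, 9, 15, 2, 10, 5, 6, 7, 8, 0, 3, 12, 4, 13, 14, 1] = (0 11 12 4 10 3 2 15 1 9)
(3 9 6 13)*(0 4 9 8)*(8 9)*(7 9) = (0 4 8)(3 7 9 6 13) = [4, 1, 2, 7, 8, 5, 13, 9, 0, 6, 10, 11, 12, 3]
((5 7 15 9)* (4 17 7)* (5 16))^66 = ((4 17 7 15 9 16 5))^66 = (4 15 5 7 16 17 9)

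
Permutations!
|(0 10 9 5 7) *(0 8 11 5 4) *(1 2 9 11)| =|(0 10 11 5 7 8 1 2 9 4)| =10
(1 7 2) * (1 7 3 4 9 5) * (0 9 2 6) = [9, 3, 7, 4, 2, 1, 0, 6, 8, 5] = (0 9 5 1 3 4 2 7 6)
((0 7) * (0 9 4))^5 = ((0 7 9 4))^5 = (0 7 9 4)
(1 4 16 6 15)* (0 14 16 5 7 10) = [14, 4, 2, 3, 5, 7, 15, 10, 8, 9, 0, 11, 12, 13, 16, 1, 6] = (0 14 16 6 15 1 4 5 7 10)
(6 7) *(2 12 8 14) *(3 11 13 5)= (2 12 8 14)(3 11 13 5)(6 7)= [0, 1, 12, 11, 4, 3, 7, 6, 14, 9, 10, 13, 8, 5, 2]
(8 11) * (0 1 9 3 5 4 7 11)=(0 1 9 3 5 4 7 11 8)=[1, 9, 2, 5, 7, 4, 6, 11, 0, 3, 10, 8]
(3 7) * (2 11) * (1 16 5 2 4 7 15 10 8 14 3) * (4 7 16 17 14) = [0, 17, 11, 15, 16, 2, 6, 1, 4, 9, 8, 7, 12, 13, 3, 10, 5, 14] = (1 17 14 3 15 10 8 4 16 5 2 11 7)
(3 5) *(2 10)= [0, 1, 10, 5, 4, 3, 6, 7, 8, 9, 2]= (2 10)(3 5)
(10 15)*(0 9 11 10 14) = (0 9 11 10 15 14) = [9, 1, 2, 3, 4, 5, 6, 7, 8, 11, 15, 10, 12, 13, 0, 14]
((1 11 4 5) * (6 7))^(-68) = (11)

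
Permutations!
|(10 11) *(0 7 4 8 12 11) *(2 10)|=|(0 7 4 8 12 11 2 10)|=8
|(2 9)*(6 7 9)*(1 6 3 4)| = 7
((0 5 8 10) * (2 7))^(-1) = (0 10 8 5)(2 7)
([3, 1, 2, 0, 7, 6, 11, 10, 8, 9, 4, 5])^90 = (11)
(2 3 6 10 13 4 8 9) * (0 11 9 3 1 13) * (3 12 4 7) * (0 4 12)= (0 11 9 2 1 13 7 3 6 10 4 8)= [11, 13, 1, 6, 8, 5, 10, 3, 0, 2, 4, 9, 12, 7]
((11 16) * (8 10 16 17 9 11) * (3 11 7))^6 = (3 11 17 9 7)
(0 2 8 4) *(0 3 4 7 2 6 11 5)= (0 6 11 5)(2 8 7)(3 4)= [6, 1, 8, 4, 3, 0, 11, 2, 7, 9, 10, 5]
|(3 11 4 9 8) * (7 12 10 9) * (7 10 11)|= 8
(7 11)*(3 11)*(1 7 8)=(1 7 3 11 8)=[0, 7, 2, 11, 4, 5, 6, 3, 1, 9, 10, 8]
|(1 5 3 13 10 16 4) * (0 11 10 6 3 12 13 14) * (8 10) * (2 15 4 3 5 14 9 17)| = 52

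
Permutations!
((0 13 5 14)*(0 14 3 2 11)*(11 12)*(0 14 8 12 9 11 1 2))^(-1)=(0 3 5 13)(1 12 8 14 11 9 2)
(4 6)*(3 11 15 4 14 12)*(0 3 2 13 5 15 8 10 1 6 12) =(0 3 11 8 10 1 6 14)(2 13 5 15 4 12) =[3, 6, 13, 11, 12, 15, 14, 7, 10, 9, 1, 8, 2, 5, 0, 4]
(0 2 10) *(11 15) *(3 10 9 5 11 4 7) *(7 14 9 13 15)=(0 2 13 15 4 14 9 5 11 7 3 10)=[2, 1, 13, 10, 14, 11, 6, 3, 8, 5, 0, 7, 12, 15, 9, 4]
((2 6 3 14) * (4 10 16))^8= (4 16 10)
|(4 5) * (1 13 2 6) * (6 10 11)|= 6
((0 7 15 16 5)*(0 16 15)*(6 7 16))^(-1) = ((0 16 5 6 7))^(-1) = (0 7 6 5 16)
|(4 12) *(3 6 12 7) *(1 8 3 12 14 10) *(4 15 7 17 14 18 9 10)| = |(1 8 3 6 18 9 10)(4 17 14)(7 12 15)| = 21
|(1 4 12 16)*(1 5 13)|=|(1 4 12 16 5 13)|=6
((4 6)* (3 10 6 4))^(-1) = ((3 10 6))^(-1) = (3 6 10)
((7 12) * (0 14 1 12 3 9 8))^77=((0 14 1 12 7 3 9 8))^77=(0 3 1 8 7 14 9 12)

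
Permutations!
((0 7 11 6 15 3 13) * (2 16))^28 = ((0 7 11 6 15 3 13)(2 16))^28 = (16)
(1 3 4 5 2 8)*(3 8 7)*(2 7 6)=(1 8)(2 6)(3 4 5 7)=[0, 8, 6, 4, 5, 7, 2, 3, 1]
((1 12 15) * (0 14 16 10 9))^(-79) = (0 14 16 10 9)(1 15 12)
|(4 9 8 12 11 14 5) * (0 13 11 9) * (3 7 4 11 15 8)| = |(0 13 15 8 12 9 3 7 4)(5 11 14)| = 9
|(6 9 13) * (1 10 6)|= |(1 10 6 9 13)|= 5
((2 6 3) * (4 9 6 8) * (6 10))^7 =(10)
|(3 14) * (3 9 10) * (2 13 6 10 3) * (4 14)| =4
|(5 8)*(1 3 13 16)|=4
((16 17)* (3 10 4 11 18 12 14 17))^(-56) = (3 17 12 11 10 16 14 18 4)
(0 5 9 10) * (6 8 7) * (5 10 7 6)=[10, 1, 2, 3, 4, 9, 8, 5, 6, 7, 0]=(0 10)(5 9 7)(6 8)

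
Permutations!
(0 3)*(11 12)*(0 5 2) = (0 3 5 2)(11 12) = [3, 1, 0, 5, 4, 2, 6, 7, 8, 9, 10, 12, 11]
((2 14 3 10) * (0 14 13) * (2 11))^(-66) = (0 11 14 2 3 13 10)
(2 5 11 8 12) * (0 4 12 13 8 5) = (0 4 12 2)(5 11)(8 13) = [4, 1, 0, 3, 12, 11, 6, 7, 13, 9, 10, 5, 2, 8]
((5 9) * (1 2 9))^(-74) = (1 9)(2 5)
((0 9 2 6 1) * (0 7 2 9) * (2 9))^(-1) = ((1 7 9 2 6))^(-1) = (1 6 2 9 7)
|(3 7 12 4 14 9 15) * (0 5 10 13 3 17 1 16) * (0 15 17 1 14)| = 24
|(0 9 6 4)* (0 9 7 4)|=5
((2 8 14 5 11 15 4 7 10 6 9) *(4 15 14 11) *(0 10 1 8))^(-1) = ((15)(0 10 6 9 2)(1 8 11 14 5 4 7))^(-1) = (15)(0 2 9 6 10)(1 7 4 5 14 11 8)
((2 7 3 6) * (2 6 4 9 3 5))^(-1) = (2 5 7)(3 9 4)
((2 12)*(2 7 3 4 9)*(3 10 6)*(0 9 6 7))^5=(0 9 2 12)(3 6 4)(7 10)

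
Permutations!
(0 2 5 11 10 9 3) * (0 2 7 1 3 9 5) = [7, 3, 0, 2, 4, 11, 6, 1, 8, 9, 5, 10] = (0 7 1 3 2)(5 11 10)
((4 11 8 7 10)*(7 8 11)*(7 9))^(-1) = (11)(4 10 7 9)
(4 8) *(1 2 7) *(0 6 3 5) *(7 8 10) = (0 6 3 5)(1 2 8 4 10 7) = [6, 2, 8, 5, 10, 0, 3, 1, 4, 9, 7]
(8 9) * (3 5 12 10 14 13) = [0, 1, 2, 5, 4, 12, 6, 7, 9, 8, 14, 11, 10, 3, 13] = (3 5 12 10 14 13)(8 9)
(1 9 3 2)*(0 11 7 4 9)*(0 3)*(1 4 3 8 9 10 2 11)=(0 1 8 9)(2 4 10)(3 11 7)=[1, 8, 4, 11, 10, 5, 6, 3, 9, 0, 2, 7]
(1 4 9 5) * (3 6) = (1 4 9 5)(3 6) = [0, 4, 2, 6, 9, 1, 3, 7, 8, 5]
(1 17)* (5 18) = (1 17)(5 18) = [0, 17, 2, 3, 4, 18, 6, 7, 8, 9, 10, 11, 12, 13, 14, 15, 16, 1, 5]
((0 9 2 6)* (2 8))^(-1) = (0 6 2 8 9)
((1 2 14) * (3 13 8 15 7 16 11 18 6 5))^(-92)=(1 2 14)(3 6 11 7 8)(5 18 16 15 13)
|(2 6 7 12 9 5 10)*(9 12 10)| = 4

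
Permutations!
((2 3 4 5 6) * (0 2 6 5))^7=((6)(0 2 3 4))^7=(6)(0 4 3 2)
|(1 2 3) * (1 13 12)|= 5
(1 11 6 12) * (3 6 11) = (1 3 6 12) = [0, 3, 2, 6, 4, 5, 12, 7, 8, 9, 10, 11, 1]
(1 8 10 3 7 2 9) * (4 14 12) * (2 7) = [0, 8, 9, 2, 14, 5, 6, 7, 10, 1, 3, 11, 4, 13, 12] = (1 8 10 3 2 9)(4 14 12)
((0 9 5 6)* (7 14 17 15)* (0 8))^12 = ((0 9 5 6 8)(7 14 17 15))^12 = (17)(0 5 8 9 6)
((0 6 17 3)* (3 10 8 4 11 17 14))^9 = (0 6 14 3)(4 8 10 17 11)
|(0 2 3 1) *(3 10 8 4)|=7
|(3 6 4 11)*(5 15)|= 4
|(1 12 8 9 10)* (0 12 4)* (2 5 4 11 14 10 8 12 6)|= |(0 6 2 5 4)(1 11 14 10)(8 9)|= 20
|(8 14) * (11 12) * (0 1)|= 2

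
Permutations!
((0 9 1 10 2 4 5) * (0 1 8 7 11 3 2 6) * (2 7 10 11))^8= (0 10 9 6 8)(1 11 3 7 2 4 5)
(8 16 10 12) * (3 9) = [0, 1, 2, 9, 4, 5, 6, 7, 16, 3, 12, 11, 8, 13, 14, 15, 10] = (3 9)(8 16 10 12)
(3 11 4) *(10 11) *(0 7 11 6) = (0 7 11 4 3 10 6) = [7, 1, 2, 10, 3, 5, 0, 11, 8, 9, 6, 4]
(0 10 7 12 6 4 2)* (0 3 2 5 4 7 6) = (0 10 6 7 12)(2 3)(4 5) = [10, 1, 3, 2, 5, 4, 7, 12, 8, 9, 6, 11, 0]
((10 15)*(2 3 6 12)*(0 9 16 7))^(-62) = ((0 9 16 7)(2 3 6 12)(10 15))^(-62) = (0 16)(2 6)(3 12)(7 9)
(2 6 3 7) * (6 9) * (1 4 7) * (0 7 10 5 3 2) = (0 7)(1 4 10 5 3)(2 9 6) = [7, 4, 9, 1, 10, 3, 2, 0, 8, 6, 5]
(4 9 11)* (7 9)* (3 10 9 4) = (3 10 9 11)(4 7) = [0, 1, 2, 10, 7, 5, 6, 4, 8, 11, 9, 3]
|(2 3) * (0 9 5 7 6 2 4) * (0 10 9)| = 8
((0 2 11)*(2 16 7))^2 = (0 7 11 16 2)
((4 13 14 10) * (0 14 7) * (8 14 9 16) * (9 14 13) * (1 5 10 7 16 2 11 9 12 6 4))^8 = (0 7 14)(1 10 5)(2 9 11)(4 6 12)(8 16 13)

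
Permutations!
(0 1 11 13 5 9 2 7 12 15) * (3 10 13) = [1, 11, 7, 10, 4, 9, 6, 12, 8, 2, 13, 3, 15, 5, 14, 0] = (0 1 11 3 10 13 5 9 2 7 12 15)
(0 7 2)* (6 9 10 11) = (0 7 2)(6 9 10 11) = [7, 1, 0, 3, 4, 5, 9, 2, 8, 10, 11, 6]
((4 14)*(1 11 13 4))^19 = (1 14 4 13 11)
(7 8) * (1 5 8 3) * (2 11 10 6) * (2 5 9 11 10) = (1 9 11 2 10 6 5 8 7 3) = [0, 9, 10, 1, 4, 8, 5, 3, 7, 11, 6, 2]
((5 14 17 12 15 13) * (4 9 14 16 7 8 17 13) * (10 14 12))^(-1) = (4 15 12 9)(5 13 14 10 17 8 7 16)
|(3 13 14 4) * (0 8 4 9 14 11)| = 6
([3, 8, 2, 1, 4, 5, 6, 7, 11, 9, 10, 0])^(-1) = [11, 3, 2, 0, 4, 5, 6, 7, 1, 9, 10, 8]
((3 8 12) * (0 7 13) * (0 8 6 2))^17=((0 7 13 8 12 3 6 2))^17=(0 7 13 8 12 3 6 2)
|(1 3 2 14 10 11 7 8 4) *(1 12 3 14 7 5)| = 30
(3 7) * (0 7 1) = (0 7 3 1) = [7, 0, 2, 1, 4, 5, 6, 3]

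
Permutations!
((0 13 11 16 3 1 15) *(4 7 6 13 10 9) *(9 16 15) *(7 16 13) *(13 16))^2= (0 16 1 4 11)(3 9 13 15 10)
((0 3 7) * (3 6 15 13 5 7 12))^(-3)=((0 6 15 13 5 7)(3 12))^(-3)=(0 13)(3 12)(5 6)(7 15)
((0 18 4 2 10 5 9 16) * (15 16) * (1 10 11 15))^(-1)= ((0 18 4 2 11 15 16)(1 10 5 9))^(-1)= (0 16 15 11 2 4 18)(1 9 5 10)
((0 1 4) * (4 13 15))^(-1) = (0 4 15 13 1)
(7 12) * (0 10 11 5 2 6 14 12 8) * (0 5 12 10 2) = [2, 1, 6, 3, 4, 0, 14, 8, 5, 9, 11, 12, 7, 13, 10] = (0 2 6 14 10 11 12 7 8 5)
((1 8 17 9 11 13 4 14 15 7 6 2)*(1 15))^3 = (1 9 4 8 11 14 17 13)(2 6 7 15)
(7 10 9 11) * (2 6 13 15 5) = (2 6 13 15 5)(7 10 9 11) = [0, 1, 6, 3, 4, 2, 13, 10, 8, 11, 9, 7, 12, 15, 14, 5]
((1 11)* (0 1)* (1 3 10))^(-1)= (0 11 1 10 3)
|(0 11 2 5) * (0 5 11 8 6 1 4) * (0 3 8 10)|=10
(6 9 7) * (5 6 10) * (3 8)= (3 8)(5 6 9 7 10)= [0, 1, 2, 8, 4, 6, 9, 10, 3, 7, 5]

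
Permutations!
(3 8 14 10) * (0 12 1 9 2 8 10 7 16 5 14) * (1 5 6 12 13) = (0 13 1 9 2 8)(3 10)(5 14 7 16 6 12) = [13, 9, 8, 10, 4, 14, 12, 16, 0, 2, 3, 11, 5, 1, 7, 15, 6]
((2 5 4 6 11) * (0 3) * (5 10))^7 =((0 3)(2 10 5 4 6 11))^7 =(0 3)(2 10 5 4 6 11)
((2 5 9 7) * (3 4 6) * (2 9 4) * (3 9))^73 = (2 6 3 4 7 5 9)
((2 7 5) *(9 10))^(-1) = ((2 7 5)(9 10))^(-1) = (2 5 7)(9 10)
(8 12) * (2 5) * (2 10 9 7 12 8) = (2 5 10 9 7 12) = [0, 1, 5, 3, 4, 10, 6, 12, 8, 7, 9, 11, 2]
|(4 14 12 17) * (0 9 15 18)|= 4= |(0 9 15 18)(4 14 12 17)|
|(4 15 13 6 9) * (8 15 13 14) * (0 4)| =15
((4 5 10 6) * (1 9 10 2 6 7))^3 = ((1 9 10 7)(2 6 4 5))^3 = (1 7 10 9)(2 5 4 6)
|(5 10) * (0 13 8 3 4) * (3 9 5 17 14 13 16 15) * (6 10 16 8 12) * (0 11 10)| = 15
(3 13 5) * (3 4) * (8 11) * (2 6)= (2 6)(3 13 5 4)(8 11)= [0, 1, 6, 13, 3, 4, 2, 7, 11, 9, 10, 8, 12, 5]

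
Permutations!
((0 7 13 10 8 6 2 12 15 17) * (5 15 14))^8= ((0 7 13 10 8 6 2 12 14 5 15 17))^8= (0 14 8)(2 13 15)(5 6 7)(10 17 12)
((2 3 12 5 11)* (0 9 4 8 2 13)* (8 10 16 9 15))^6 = ((0 15 8 2 3 12 5 11 13)(4 10 16 9))^6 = (0 5 2)(3 15 11)(4 16)(8 13 12)(9 10)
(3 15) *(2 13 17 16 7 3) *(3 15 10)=(2 13 17 16 7 15)(3 10)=[0, 1, 13, 10, 4, 5, 6, 15, 8, 9, 3, 11, 12, 17, 14, 2, 7, 16]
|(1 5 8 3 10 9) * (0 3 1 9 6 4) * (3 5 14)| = 9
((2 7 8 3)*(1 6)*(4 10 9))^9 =(10)(1 6)(2 7 8 3)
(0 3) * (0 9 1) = [3, 0, 2, 9, 4, 5, 6, 7, 8, 1] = (0 3 9 1)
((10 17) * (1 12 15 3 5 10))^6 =((1 12 15 3 5 10 17))^6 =(1 17 10 5 3 15 12)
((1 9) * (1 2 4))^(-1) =((1 9 2 4))^(-1) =(1 4 2 9)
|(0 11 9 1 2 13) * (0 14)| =|(0 11 9 1 2 13 14)| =7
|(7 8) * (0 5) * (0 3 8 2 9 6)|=8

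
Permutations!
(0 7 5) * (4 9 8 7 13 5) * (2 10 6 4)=(0 13 5)(2 10 6 4 9 8 7)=[13, 1, 10, 3, 9, 0, 4, 2, 7, 8, 6, 11, 12, 5]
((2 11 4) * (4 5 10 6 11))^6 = ((2 4)(5 10 6 11))^6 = (5 6)(10 11)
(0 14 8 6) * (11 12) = (0 14 8 6)(11 12) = [14, 1, 2, 3, 4, 5, 0, 7, 6, 9, 10, 12, 11, 13, 8]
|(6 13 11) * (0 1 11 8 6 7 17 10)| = |(0 1 11 7 17 10)(6 13 8)| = 6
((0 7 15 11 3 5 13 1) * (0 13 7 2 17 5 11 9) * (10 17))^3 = (0 17 15 2 5 9 10 7)(1 13)(3 11)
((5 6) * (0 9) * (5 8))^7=((0 9)(5 6 8))^7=(0 9)(5 6 8)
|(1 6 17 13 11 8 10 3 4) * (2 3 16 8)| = |(1 6 17 13 11 2 3 4)(8 10 16)| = 24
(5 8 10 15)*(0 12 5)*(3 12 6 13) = [6, 1, 2, 12, 4, 8, 13, 7, 10, 9, 15, 11, 5, 3, 14, 0] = (0 6 13 3 12 5 8 10 15)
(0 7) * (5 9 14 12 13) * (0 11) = (0 7 11)(5 9 14 12 13) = [7, 1, 2, 3, 4, 9, 6, 11, 8, 14, 10, 0, 13, 5, 12]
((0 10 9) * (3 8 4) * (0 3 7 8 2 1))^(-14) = ((0 10 9 3 2 1)(4 7 8))^(-14) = (0 2 9)(1 3 10)(4 7 8)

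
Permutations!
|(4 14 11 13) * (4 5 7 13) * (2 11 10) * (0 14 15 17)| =|(0 14 10 2 11 4 15 17)(5 7 13)| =24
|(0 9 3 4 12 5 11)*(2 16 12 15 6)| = |(0 9 3 4 15 6 2 16 12 5 11)| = 11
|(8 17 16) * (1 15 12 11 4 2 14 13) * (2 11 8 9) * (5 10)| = 10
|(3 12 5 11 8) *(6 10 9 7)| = 20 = |(3 12 5 11 8)(6 10 9 7)|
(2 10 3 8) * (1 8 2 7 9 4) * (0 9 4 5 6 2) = [9, 8, 10, 0, 1, 6, 2, 4, 7, 5, 3] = (0 9 5 6 2 10 3)(1 8 7 4)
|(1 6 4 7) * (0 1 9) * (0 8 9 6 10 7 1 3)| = |(0 3)(1 10 7 6 4)(8 9)| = 10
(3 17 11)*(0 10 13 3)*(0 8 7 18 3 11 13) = (0 10)(3 17 13 11 8 7 18) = [10, 1, 2, 17, 4, 5, 6, 18, 7, 9, 0, 8, 12, 11, 14, 15, 16, 13, 3]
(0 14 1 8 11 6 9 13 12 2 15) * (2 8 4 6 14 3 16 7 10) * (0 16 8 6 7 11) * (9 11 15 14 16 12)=(0 3 8)(1 4 7 10 2 14)(6 11 16 15 12)(9 13)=[3, 4, 14, 8, 7, 5, 11, 10, 0, 13, 2, 16, 6, 9, 1, 12, 15]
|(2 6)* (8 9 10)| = 6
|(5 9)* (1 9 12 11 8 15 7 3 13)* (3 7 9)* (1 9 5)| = |(1 3 13 9)(5 12 11 8 15)| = 20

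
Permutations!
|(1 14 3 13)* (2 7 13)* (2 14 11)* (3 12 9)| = |(1 11 2 7 13)(3 14 12 9)| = 20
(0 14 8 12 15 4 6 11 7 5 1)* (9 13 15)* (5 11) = [14, 0, 2, 3, 6, 1, 5, 11, 12, 13, 10, 7, 9, 15, 8, 4] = (0 14 8 12 9 13 15 4 6 5 1)(7 11)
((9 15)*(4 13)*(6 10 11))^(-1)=((4 13)(6 10 11)(9 15))^(-1)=(4 13)(6 11 10)(9 15)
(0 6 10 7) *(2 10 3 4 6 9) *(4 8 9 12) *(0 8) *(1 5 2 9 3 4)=(0 12 1 5 2 10 7 8 3)(4 6)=[12, 5, 10, 0, 6, 2, 4, 8, 3, 9, 7, 11, 1]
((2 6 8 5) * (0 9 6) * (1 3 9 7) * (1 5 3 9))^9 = (0 7 5 2)(1 3 8 6 9) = ((0 7 5 2)(1 9 6 8 3))^9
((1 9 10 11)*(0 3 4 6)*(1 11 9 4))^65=(11)(9 10)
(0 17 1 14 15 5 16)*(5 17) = (0 5 16)(1 14 15 17) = [5, 14, 2, 3, 4, 16, 6, 7, 8, 9, 10, 11, 12, 13, 15, 17, 0, 1]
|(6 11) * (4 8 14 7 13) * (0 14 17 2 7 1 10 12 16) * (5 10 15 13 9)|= |(0 14 1 15 13 4 8 17 2 7 9 5 10 12 16)(6 11)|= 30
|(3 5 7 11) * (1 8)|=|(1 8)(3 5 7 11)|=4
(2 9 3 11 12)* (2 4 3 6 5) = (2 9 6 5)(3 11 12 4) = [0, 1, 9, 11, 3, 2, 5, 7, 8, 6, 10, 12, 4]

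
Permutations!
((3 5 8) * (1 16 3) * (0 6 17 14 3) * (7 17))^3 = ((0 6 7 17 14 3 5 8 1 16))^3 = (0 17 5 16 7 3 1 6 14 8)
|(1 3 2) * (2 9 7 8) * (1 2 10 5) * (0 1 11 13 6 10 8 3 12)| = 15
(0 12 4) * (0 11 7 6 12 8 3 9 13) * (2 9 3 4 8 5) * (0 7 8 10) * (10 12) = (0 5 2 9 13 7 6 10)(4 11 8) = [5, 1, 9, 3, 11, 2, 10, 6, 4, 13, 0, 8, 12, 7]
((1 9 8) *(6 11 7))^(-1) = (1 8 9)(6 7 11)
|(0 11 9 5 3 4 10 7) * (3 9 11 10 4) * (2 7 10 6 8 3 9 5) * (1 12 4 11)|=28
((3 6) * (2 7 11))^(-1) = ((2 7 11)(3 6))^(-1) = (2 11 7)(3 6)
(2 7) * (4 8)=(2 7)(4 8)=[0, 1, 7, 3, 8, 5, 6, 2, 4]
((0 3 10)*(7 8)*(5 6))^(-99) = ((0 3 10)(5 6)(7 8))^(-99) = (10)(5 6)(7 8)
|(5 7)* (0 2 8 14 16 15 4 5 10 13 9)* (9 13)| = 11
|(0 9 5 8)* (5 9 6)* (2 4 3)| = |(9)(0 6 5 8)(2 4 3)| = 12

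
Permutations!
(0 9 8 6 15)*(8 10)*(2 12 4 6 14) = (0 9 10 8 14 2 12 4 6 15) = [9, 1, 12, 3, 6, 5, 15, 7, 14, 10, 8, 11, 4, 13, 2, 0]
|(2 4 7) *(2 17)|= 4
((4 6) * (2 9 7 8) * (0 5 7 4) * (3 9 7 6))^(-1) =(0 6 5)(2 8 7)(3 4 9)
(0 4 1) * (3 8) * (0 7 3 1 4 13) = (0 13)(1 7 3 8) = [13, 7, 2, 8, 4, 5, 6, 3, 1, 9, 10, 11, 12, 0]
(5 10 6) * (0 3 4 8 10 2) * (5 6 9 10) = (0 3 4 8 5 2)(9 10) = [3, 1, 0, 4, 8, 2, 6, 7, 5, 10, 9]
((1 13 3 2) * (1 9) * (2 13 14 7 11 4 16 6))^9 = (16)(3 13)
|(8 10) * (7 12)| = 2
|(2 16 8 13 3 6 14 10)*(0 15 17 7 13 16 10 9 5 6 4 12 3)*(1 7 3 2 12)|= |(0 15 17 3 4 1 7 13)(2 10 12)(5 6 14 9)(8 16)|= 24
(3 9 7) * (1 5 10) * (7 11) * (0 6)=[6, 5, 2, 9, 4, 10, 0, 3, 8, 11, 1, 7]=(0 6)(1 5 10)(3 9 11 7)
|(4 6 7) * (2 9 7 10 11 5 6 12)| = 20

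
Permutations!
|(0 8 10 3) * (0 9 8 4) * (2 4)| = |(0 2 4)(3 9 8 10)| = 12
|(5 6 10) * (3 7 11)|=3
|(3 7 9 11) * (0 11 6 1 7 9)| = |(0 11 3 9 6 1 7)| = 7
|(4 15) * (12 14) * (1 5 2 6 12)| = |(1 5 2 6 12 14)(4 15)| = 6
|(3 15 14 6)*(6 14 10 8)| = 5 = |(3 15 10 8 6)|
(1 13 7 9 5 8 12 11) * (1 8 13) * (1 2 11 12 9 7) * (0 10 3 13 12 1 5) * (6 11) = (0 10 3 13 5 12 1 2 6 11 8 9) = [10, 2, 6, 13, 4, 12, 11, 7, 9, 0, 3, 8, 1, 5]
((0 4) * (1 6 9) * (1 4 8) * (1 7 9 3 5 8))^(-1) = ((0 1 6 3 5 8 7 9 4))^(-1) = (0 4 9 7 8 5 3 6 1)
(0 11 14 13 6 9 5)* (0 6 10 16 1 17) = (0 11 14 13 10 16 1 17)(5 6 9) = [11, 17, 2, 3, 4, 6, 9, 7, 8, 5, 16, 14, 12, 10, 13, 15, 1, 0]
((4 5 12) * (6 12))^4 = ((4 5 6 12))^4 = (12)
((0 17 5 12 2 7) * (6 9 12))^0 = ((0 17 5 6 9 12 2 7))^0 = (17)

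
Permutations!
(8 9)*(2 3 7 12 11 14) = [0, 1, 3, 7, 4, 5, 6, 12, 9, 8, 10, 14, 11, 13, 2] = (2 3 7 12 11 14)(8 9)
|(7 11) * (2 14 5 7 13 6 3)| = |(2 14 5 7 11 13 6 3)| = 8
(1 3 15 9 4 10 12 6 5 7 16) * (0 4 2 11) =(0 4 10 12 6 5 7 16 1 3 15 9 2 11) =[4, 3, 11, 15, 10, 7, 5, 16, 8, 2, 12, 0, 6, 13, 14, 9, 1]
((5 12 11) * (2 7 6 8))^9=(12)(2 7 6 8)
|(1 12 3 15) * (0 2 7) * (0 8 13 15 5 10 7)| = |(0 2)(1 12 3 5 10 7 8 13 15)| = 18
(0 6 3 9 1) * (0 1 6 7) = (0 7)(3 9 6) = [7, 1, 2, 9, 4, 5, 3, 0, 8, 6]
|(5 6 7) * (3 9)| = |(3 9)(5 6 7)| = 6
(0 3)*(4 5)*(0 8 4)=(0 3 8 4 5)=[3, 1, 2, 8, 5, 0, 6, 7, 4]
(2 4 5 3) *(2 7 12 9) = (2 4 5 3 7 12 9) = [0, 1, 4, 7, 5, 3, 6, 12, 8, 2, 10, 11, 9]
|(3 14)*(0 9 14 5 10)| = |(0 9 14 3 5 10)| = 6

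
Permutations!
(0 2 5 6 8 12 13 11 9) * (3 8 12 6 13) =(0 2 5 13 11 9)(3 8 6 12) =[2, 1, 5, 8, 4, 13, 12, 7, 6, 0, 10, 9, 3, 11]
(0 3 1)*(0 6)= [3, 6, 2, 1, 4, 5, 0]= (0 3 1 6)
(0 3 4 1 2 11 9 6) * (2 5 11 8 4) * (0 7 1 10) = (0 3 2 8 4 10)(1 5 11 9 6 7) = [3, 5, 8, 2, 10, 11, 7, 1, 4, 6, 0, 9]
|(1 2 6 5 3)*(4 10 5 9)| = 8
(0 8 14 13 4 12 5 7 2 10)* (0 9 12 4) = [8, 1, 10, 3, 4, 7, 6, 2, 14, 12, 9, 11, 5, 0, 13] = (0 8 14 13)(2 10 9 12 5 7)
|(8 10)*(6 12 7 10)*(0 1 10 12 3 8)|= |(0 1 10)(3 8 6)(7 12)|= 6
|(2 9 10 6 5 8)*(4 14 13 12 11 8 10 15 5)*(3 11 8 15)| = 13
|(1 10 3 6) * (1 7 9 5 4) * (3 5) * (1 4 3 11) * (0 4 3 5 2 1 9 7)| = |(0 4 3 6)(1 10 2)(9 11)| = 12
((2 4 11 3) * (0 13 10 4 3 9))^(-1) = (0 9 11 4 10 13)(2 3)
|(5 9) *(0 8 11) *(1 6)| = 6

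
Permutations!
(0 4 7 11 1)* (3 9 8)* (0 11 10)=(0 4 7 10)(1 11)(3 9 8)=[4, 11, 2, 9, 7, 5, 6, 10, 3, 8, 0, 1]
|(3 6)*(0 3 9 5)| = |(0 3 6 9 5)| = 5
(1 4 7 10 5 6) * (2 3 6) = (1 4 7 10 5 2 3 6) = [0, 4, 3, 6, 7, 2, 1, 10, 8, 9, 5]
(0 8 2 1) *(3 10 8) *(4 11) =(0 3 10 8 2 1)(4 11) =[3, 0, 1, 10, 11, 5, 6, 7, 2, 9, 8, 4]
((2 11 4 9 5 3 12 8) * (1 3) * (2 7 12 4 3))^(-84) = (12)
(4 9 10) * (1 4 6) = (1 4 9 10 6) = [0, 4, 2, 3, 9, 5, 1, 7, 8, 10, 6]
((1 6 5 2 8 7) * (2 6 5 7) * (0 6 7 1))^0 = (8)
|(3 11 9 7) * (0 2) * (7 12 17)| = 6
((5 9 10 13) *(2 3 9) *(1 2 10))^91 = (1 9 3 2)(5 10 13)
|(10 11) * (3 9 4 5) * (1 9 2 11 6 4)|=14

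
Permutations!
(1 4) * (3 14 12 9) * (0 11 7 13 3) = (0 11 7 13 3 14 12 9)(1 4) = [11, 4, 2, 14, 1, 5, 6, 13, 8, 0, 10, 7, 9, 3, 12]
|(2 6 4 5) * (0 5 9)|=6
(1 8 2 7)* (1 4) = [0, 8, 7, 3, 1, 5, 6, 4, 2] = (1 8 2 7 4)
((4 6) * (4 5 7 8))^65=(8)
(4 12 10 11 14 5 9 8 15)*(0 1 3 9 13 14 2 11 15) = (0 1 3 9 8)(2 11)(4 12 10 15)(5 13 14) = [1, 3, 11, 9, 12, 13, 6, 7, 0, 8, 15, 2, 10, 14, 5, 4]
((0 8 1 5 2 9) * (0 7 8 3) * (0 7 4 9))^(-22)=(9)(0 2 5 1 8 7 3)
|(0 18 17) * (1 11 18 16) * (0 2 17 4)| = 6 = |(0 16 1 11 18 4)(2 17)|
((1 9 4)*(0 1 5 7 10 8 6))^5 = (0 7 1 10 9 8 4 6 5)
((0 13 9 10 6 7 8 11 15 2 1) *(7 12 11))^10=((0 13 9 10 6 12 11 15 2 1)(7 8))^10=(15)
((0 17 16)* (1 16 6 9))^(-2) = (0 1 6)(9 17 16)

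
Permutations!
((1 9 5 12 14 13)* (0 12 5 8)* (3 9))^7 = ((0 12 14 13 1 3 9 8))^7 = (0 8 9 3 1 13 14 12)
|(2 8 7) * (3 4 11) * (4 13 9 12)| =|(2 8 7)(3 13 9 12 4 11)| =6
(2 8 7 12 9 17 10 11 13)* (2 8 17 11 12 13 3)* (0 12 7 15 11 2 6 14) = (0 12 9 2 17 10 7 13 8 15 11 3 6 14) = [12, 1, 17, 6, 4, 5, 14, 13, 15, 2, 7, 3, 9, 8, 0, 11, 16, 10]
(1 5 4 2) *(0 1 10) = [1, 5, 10, 3, 2, 4, 6, 7, 8, 9, 0] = (0 1 5 4 2 10)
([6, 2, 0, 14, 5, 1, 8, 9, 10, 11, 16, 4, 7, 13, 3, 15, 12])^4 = (0 16 11 2 10 9 1 8 7 5 6 12 4)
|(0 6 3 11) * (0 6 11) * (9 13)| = |(0 11 6 3)(9 13)| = 4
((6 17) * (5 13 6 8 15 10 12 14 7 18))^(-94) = (5 15 18 8 7 17 14 6 12 13 10)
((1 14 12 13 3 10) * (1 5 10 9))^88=(1 3 12)(9 13 14)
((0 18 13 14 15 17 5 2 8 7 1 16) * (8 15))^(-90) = ((0 18 13 14 8 7 1 16)(2 15 17 5))^(-90) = (0 1 8 13)(2 17)(5 15)(7 14 18 16)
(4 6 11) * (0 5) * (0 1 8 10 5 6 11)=(0 6)(1 8 10 5)(4 11)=[6, 8, 2, 3, 11, 1, 0, 7, 10, 9, 5, 4]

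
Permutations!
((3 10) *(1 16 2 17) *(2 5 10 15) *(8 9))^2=((1 16 5 10 3 15 2 17)(8 9))^2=(1 5 3 2)(10 15 17 16)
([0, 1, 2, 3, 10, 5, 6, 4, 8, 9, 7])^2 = [0, 1, 2, 3, 7, 5, 6, 10, 8, 9, 4]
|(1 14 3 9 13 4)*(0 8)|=6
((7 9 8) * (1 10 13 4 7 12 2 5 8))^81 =(1 4)(2 5 8 12)(7 10)(9 13)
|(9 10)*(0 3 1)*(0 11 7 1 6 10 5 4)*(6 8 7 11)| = 10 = |(11)(0 3 8 7 1 6 10 9 5 4)|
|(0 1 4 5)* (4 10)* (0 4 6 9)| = 10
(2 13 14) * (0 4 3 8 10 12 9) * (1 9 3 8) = (0 4 8 10 12 3 1 9)(2 13 14) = [4, 9, 13, 1, 8, 5, 6, 7, 10, 0, 12, 11, 3, 14, 2]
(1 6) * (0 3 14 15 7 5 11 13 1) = (0 3 14 15 7 5 11 13 1 6) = [3, 6, 2, 14, 4, 11, 0, 5, 8, 9, 10, 13, 12, 1, 15, 7]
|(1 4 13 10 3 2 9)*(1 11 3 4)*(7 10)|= 4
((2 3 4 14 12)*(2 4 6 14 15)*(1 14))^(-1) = (1 6 3 2 15 4 12 14)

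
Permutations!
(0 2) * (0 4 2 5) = (0 5)(2 4) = [5, 1, 4, 3, 2, 0]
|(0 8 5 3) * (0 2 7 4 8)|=|(2 7 4 8 5 3)|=6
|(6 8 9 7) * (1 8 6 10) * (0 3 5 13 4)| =|(0 3 5 13 4)(1 8 9 7 10)| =5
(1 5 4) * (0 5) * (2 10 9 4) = (0 5 2 10 9 4 1) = [5, 0, 10, 3, 1, 2, 6, 7, 8, 4, 9]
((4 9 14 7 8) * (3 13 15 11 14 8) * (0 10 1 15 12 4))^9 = ((0 10 1 15 11 14 7 3 13 12 4 9 8))^9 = (0 12 14 10 4 7 1 9 3 15 8 13 11)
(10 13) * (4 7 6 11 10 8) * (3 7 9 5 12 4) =(3 7 6 11 10 13 8)(4 9 5 12) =[0, 1, 2, 7, 9, 12, 11, 6, 3, 5, 13, 10, 4, 8]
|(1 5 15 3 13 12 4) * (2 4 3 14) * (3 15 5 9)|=9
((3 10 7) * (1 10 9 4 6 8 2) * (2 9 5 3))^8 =((1 10 7 2)(3 5)(4 6 8 9))^8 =(10)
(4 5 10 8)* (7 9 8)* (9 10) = (4 5 9 8)(7 10) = [0, 1, 2, 3, 5, 9, 6, 10, 4, 8, 7]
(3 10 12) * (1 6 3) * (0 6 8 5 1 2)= (0 6 3 10 12 2)(1 8 5)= [6, 8, 0, 10, 4, 1, 3, 7, 5, 9, 12, 11, 2]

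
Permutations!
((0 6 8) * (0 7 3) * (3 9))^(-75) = ((0 6 8 7 9 3))^(-75) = (0 7)(3 8)(6 9)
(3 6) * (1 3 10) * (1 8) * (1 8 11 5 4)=[0, 3, 2, 6, 1, 4, 10, 7, 8, 9, 11, 5]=(1 3 6 10 11 5 4)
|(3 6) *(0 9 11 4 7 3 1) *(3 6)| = 7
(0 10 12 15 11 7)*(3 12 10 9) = (0 9 3 12 15 11 7) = [9, 1, 2, 12, 4, 5, 6, 0, 8, 3, 10, 7, 15, 13, 14, 11]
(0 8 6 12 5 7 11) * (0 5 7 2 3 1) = (0 8 6 12 7 11 5 2 3 1) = [8, 0, 3, 1, 4, 2, 12, 11, 6, 9, 10, 5, 7]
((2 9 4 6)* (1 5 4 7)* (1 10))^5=((1 5 4 6 2 9 7 10))^5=(1 9 4 10 2 5 7 6)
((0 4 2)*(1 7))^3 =(1 7)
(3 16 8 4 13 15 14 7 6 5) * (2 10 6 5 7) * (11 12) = (2 10 6 7 5 3 16 8 4 13 15 14)(11 12) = [0, 1, 10, 16, 13, 3, 7, 5, 4, 9, 6, 12, 11, 15, 2, 14, 8]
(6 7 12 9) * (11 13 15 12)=[0, 1, 2, 3, 4, 5, 7, 11, 8, 6, 10, 13, 9, 15, 14, 12]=(6 7 11 13 15 12 9)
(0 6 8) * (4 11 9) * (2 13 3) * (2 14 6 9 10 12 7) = (0 9 4 11 10 12 7 2 13 3 14 6 8) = [9, 1, 13, 14, 11, 5, 8, 2, 0, 4, 12, 10, 7, 3, 6]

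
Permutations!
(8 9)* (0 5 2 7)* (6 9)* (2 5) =(0 2 7)(6 9 8) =[2, 1, 7, 3, 4, 5, 9, 0, 6, 8]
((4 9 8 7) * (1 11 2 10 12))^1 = ((1 11 2 10 12)(4 9 8 7))^1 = (1 11 2 10 12)(4 9 8 7)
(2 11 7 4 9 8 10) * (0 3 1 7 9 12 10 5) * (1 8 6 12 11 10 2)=[3, 7, 10, 8, 11, 0, 12, 4, 5, 6, 1, 9, 2]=(0 3 8 5)(1 7 4 11 9 6 12 2 10)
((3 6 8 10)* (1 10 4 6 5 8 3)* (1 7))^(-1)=(1 7 10)(3 6 4 8 5)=((1 10 7)(3 5 8 4 6))^(-1)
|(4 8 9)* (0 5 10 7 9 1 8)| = 6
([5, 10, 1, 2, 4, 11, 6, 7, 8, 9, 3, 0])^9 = [0, 10, 1, 2, 4, 5, 6, 7, 8, 9, 3, 11]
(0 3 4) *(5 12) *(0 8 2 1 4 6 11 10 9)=(0 3 6 11 10 9)(1 4 8 2)(5 12)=[3, 4, 1, 6, 8, 12, 11, 7, 2, 0, 9, 10, 5]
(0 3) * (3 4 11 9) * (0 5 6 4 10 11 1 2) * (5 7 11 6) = (0 10 6 4 1 2)(3 7 11 9) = [10, 2, 0, 7, 1, 5, 4, 11, 8, 3, 6, 9]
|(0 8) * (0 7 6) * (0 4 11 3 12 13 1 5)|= 11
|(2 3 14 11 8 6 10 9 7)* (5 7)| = 10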